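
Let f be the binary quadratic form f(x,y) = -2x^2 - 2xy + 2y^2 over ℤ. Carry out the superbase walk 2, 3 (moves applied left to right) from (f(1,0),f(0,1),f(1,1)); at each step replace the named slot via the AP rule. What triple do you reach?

start (-2,2,-2) = (f(1,0),f(0,1),f(1,1))
replace slot 2: 2·((-2)+(-2)) − 2 = -10 → (-2,-10,-2)
replace slot 3: 2·((-2)+(-10)) − (-2) = -22 → (-2,-10,-22)

-2,-10,-22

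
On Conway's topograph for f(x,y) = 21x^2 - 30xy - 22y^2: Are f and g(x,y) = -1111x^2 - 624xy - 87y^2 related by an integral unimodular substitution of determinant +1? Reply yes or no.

D₁ = 2748, D₂ = 2748
river cycle of f (length 14): (-22, 30, 21), (21, 12, -31), (-31, 50, 2), (2, 50, -31), (-31, 12, 21), (21, 30, -22), (-22, 14, 29), (29, 44, -7), (-7, 40, 41), (41, 42, -6), … (4 more)
river cycle of g (length 14): (-7, 44, 29), (29, 14, -22), (-22, 30, 21), (21, 12, -31), (-31, 50, 2), (2, 50, -31), (-31, 12, 21), (21, 30, -22), (-22, 14, 29), (29, 44, -7), … (4 more)
cycles coincide ⇒ equivalent

yes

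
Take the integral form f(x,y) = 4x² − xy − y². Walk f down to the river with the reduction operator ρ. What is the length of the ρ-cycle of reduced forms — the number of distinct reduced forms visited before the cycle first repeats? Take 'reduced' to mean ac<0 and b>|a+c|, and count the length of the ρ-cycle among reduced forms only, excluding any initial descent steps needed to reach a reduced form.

D = 17, ⌊√D⌋ = 4
descent: ρ → (-1,3,2)  [lands on river]
river: ρ → (2,1,-2)
river: ρ → (-2,3,1)
river: ρ → (1,3,-2)
river: ρ → (-2,1,2)
river: ρ → (2,3,-1)
ρ-cycle length = 6 (tail of 1 descent step not counted)

6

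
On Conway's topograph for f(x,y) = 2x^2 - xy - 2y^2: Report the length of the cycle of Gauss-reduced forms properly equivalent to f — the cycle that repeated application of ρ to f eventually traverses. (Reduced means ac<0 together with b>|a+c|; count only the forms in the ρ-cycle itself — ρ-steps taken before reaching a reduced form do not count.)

D = 17, ⌊√D⌋ = 4
descent: ρ → (-2,1,2)  [lands on river]
river: ρ → (2,3,-1)
river: ρ → (-1,3,2)
river: ρ → (2,1,-2)
river: ρ → (-2,3,1)
river: ρ → (1,3,-2)
ρ-cycle length = 6 (tail of 1 descent step not counted)

6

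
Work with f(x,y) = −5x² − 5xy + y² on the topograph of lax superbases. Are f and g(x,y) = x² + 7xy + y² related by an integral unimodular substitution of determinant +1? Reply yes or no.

D₁ = 45, D₂ = 45
river cycle of f (length 2): (1, 5, -5), (-5, 5, 1)
river cycle of g (length 2): (1, 5, -5), (-5, 5, 1)
cycles coincide ⇒ equivalent

yes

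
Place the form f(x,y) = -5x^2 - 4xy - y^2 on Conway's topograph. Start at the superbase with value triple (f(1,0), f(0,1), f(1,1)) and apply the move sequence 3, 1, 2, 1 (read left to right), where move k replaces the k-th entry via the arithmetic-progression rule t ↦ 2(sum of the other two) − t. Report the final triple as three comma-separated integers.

start (-5,-1,-10) = (f(1,0),f(0,1),f(1,1))
replace slot 3: 2·((-5)+(-1)) − (-10) = -2 → (-5,-1,-2)
replace slot 1: 2·((-1)+(-2)) − (-5) = -1 → (-1,-1,-2)
replace slot 2: 2·((-1)+(-2)) − (-1) = -5 → (-1,-5,-2)
replace slot 1: 2·((-5)+(-2)) − (-1) = -13 → (-13,-5,-2)

-13,-5,-2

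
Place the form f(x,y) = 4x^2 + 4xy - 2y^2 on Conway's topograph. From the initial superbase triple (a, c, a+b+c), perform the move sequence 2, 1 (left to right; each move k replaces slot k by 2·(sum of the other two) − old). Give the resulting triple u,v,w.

start (4,-2,6) = (f(1,0),f(0,1),f(1,1))
replace slot 2: 2·(4+6) − (-2) = 22 → (4,22,6)
replace slot 1: 2·(22+6) − 4 = 52 → (52,22,6)

52,22,6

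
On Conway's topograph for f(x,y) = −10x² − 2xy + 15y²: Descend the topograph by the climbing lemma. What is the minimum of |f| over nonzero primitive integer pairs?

descent: ρ → (15,2,-10)
descent: ρ → (-10,18,7)  [lands on river]
river: ρ → (7,24,-1)
river: ρ → (-1,24,7)
river: ρ → (7,18,-10)
river: ρ → (-10,22,3)
river: ρ → (3,20,-17)
river: ρ → (-17,14,6)
river: ρ → (6,22,-5)
river: ρ → (-5,18,14)
river: ρ → (14,10,-9)
river: ρ → (-9,8,15)
river: ρ → (15,22,-2)
river: ρ → (-2,22,15)
river: ρ → (15,8,-9)
river: ρ → (-9,10,14)
river: ρ → (14,18,-5)
river: ρ → (-5,22,6)
river: ρ → (6,14,-17)
river: ρ → (-17,20,3)
river: ρ → (3,22,-10)
closes: descent 2, river 20
min |a| on river = 1

1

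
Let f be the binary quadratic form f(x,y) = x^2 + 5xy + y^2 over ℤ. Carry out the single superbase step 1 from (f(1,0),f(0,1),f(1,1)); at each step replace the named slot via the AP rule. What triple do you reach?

start (1,1,7) = (f(1,0),f(0,1),f(1,1))
replace slot 1: 2·(1+7) − 1 = 15 → (15,1,7)

15,1,7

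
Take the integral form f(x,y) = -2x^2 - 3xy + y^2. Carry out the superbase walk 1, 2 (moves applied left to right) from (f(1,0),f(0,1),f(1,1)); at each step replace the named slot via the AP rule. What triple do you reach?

start (-2,1,-4) = (f(1,0),f(0,1),f(1,1))
replace slot 1: 2·(1+(-4)) − (-2) = -4 → (-4,1,-4)
replace slot 2: 2·((-4)+(-4)) − 1 = -17 → (-4,-17,-4)

-4,-17,-4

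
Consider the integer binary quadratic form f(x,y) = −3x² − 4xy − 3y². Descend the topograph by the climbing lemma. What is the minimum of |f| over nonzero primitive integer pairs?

translate: b→-2 (≡4 mod 6), so (3,4,3)→(3,-2,2)
flip: (3,-2,2)→(2,2,3)
reduced (well bottom): (2,2,3) with a≤c, −a<b≤a
well minimum |f| = |-2| = 2 (negative-definite)

2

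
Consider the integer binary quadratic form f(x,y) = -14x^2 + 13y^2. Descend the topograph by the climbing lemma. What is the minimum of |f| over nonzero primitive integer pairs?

descent: ρ → (13,26,-1)  [lands on river]
river: ρ → (-1,26,13)
closes: descent 1, river 2
min |a| on river = 1

1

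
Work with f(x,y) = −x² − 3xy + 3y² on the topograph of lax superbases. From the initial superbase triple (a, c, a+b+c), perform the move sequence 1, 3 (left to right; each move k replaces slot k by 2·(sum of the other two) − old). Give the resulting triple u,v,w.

start (-1,3,-1) = (f(1,0),f(0,1),f(1,1))
replace slot 1: 2·(3+(-1)) − (-1) = 5 → (5,3,-1)
replace slot 3: 2·(5+3) − (-1) = 17 → (5,3,17)

5,3,17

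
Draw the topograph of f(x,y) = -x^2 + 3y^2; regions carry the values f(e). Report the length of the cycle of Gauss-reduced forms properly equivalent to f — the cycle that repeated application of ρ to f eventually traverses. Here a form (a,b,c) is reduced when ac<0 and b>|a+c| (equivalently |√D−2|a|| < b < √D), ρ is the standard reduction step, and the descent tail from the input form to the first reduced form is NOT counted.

D = 12, ⌊√D⌋ = 3
descent: ρ → (3,0,-1)
descent: ρ → (-1,2,2)  [lands on river]
river: ρ → (2,2,-1)
ρ-cycle length = 2 (tail of 2 descent steps not counted)

2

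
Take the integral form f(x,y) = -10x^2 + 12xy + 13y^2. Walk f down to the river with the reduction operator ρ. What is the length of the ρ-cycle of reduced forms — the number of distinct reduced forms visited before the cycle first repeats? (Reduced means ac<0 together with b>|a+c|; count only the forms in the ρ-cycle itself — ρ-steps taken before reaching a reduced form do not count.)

D = 664, ⌊√D⌋ = 25
river: ρ → (13,14,-9)
river: ρ → (-9,22,5)
river: ρ → (5,18,-17)
river: ρ → (-17,16,6)
river: ρ → (6,20,-11)
river: ρ → (-11,24,2)
river: ρ → (2,24,-11)
river: ρ → (-11,20,6)
river: ρ → (6,16,-17)
river: ρ → (-17,18,5)
river: ρ → (5,22,-9)
river: ρ → (-9,14,13)
river: ρ → (13,12,-10)
river: ρ → (-10,8,15)
river: ρ → (15,22,-3)
river: ρ → (-3,20,22)
river: ρ → (22,24,-1)
river: ρ → (-1,24,22)
river: ρ → (22,20,-3)
river: ρ → (-3,22,15)
river: ρ → (15,8,-10)
river: ρ → (-10,12,13)
ρ-cycle length = 22 (tail of 0 descent steps not counted)

22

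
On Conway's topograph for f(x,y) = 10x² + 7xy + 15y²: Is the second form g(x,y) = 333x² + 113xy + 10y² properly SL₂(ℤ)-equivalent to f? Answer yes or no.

D₁ = -551, D₂ = -551
f: reduced (well bottom): (10,7,15) with a≤c, −a<b≤a
g: flip: (333,113,10)→(10,-113,333)
g: translate: b→7 (≡-113 mod 20), so (10,-113,333)→(10,7,15)
g: reduced (well bottom): (10,7,15) with a≤c, −a<b≤a
reduced forms (10, 7, 15) vs (10, 7, 15) ⇒ equivalent

yes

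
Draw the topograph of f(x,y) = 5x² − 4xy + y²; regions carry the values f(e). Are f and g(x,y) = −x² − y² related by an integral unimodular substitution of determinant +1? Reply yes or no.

D₁ = -4, D₂ = -4
f: flip: (5,-4,1)→(1,4,5)
f: translate: b→0 (≡4 mod 2), so (1,4,5)→(1,0,1)
f: reduced (well bottom): (1,0,1) with a≤c, −a<b≤a
g is negative-definite; reduce −g:
−g: reduced (well bottom): (1,0,1) with a≤c, −a<b≤a
flip sign back: reduced form of g is (-1,0,-1)
reduced forms (1, 0, 1) vs (-1, 0, -1) ⇒ inequivalent

no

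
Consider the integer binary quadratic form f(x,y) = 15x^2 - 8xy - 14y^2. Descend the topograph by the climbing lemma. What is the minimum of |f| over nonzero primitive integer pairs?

descent: ρ → (-14,8,15)  [lands on river]
river: ρ → (15,22,-7)
river: ρ → (-7,20,18)
river: ρ → (18,16,-9)
river: ρ → (-9,20,14)
river: ρ → (14,8,-15)
river: ρ → (-15,22,7)
river: ρ → (7,20,-18)
river: ρ → (-18,16,9)
river: ρ → (9,20,-14)
closes: descent 1, river 10
min |a| on river = 7

7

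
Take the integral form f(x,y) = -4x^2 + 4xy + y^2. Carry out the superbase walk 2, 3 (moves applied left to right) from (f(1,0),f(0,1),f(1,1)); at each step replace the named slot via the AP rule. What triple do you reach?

start (-4,1,1) = (f(1,0),f(0,1),f(1,1))
replace slot 2: 2·((-4)+1) − 1 = -7 → (-4,-7,1)
replace slot 3: 2·((-4)+(-7)) − 1 = -23 → (-4,-7,-23)

-4,-7,-23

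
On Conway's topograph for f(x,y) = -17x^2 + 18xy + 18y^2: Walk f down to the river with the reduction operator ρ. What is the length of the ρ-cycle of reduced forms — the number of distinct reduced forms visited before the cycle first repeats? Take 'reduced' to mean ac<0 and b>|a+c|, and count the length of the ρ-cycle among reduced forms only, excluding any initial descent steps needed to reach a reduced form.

D = 1548, ⌊√D⌋ = 39
river: ρ → (18,18,-17)
river: ρ → (-17,16,19)
river: ρ → (19,22,-14)
river: ρ → (-14,34,7)
river: ρ → (7,36,-9)
river: ρ → (-9,36,7)
river: ρ → (7,34,-14)
river: ρ → (-14,22,19)
river: ρ → (19,16,-17)
river: ρ → (-17,18,18)
ρ-cycle length = 10 (tail of 0 descent steps not counted)

10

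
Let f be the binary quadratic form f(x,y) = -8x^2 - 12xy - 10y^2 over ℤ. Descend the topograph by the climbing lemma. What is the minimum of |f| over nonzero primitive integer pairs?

translate: b→-4 (≡12 mod 16), so (8,12,10)→(8,-4,6)
flip: (8,-4,6)→(6,4,8)
reduced (well bottom): (6,4,8) with a≤c, −a<b≤a
well minimum |f| = |-6| = 6 (negative-definite)

6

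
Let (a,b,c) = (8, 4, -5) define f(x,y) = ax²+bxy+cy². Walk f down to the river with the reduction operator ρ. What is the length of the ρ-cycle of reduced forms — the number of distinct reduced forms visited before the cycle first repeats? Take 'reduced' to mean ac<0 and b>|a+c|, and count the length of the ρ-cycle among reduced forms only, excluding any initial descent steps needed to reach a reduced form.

D = 176, ⌊√D⌋ = 13
river: ρ → (-5,6,7)
river: ρ → (7,8,-4)
river: ρ → (-4,8,7)
river: ρ → (7,6,-5)
river: ρ → (-5,4,8)
river: ρ → (8,12,-1)
river: ρ → (-1,12,8)
river: ρ → (8,4,-5)
ρ-cycle length = 8 (tail of 0 descent steps not counted)

8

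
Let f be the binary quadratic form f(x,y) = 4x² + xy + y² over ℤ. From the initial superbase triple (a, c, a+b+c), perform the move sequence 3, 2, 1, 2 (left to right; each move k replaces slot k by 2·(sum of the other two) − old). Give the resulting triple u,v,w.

start (4,1,6) = (f(1,0),f(0,1),f(1,1))
replace slot 3: 2·(4+1) − 6 = 4 → (4,1,4)
replace slot 2: 2·(4+4) − 1 = 15 → (4,15,4)
replace slot 1: 2·(15+4) − 4 = 34 → (34,15,4)
replace slot 2: 2·(34+4) − 15 = 61 → (34,61,4)

34,61,4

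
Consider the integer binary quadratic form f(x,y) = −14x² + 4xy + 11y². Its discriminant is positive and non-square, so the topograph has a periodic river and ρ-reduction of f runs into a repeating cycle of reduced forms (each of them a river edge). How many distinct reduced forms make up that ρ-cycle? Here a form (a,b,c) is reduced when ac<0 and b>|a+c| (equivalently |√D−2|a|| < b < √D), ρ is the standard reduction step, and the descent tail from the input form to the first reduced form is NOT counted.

D = 632, ⌊√D⌋ = 25
river: ρ → (11,18,-7)
river: ρ → (-7,24,2)
river: ρ → (2,24,-7)
river: ρ → (-7,18,11)
river: ρ → (11,4,-14)
river: ρ → (-14,24,1)
river: ρ → (1,24,-14)
river: ρ → (-14,4,11)
ρ-cycle length = 8 (tail of 0 descent steps not counted)

8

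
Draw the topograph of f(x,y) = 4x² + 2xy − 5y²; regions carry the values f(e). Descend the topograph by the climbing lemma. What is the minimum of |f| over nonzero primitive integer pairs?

river: ρ → (-5,8,1)
river: ρ → (1,8,-5)
river: ρ → (-5,2,4)
river: ρ → (4,6,-3)
river: ρ → (-3,6,4)
river: ρ → (4,2,-5)
closes: descent 0, river 6
min |a| on river = 1

1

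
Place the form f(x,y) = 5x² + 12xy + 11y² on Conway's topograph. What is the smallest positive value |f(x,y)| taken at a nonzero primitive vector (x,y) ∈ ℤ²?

translate: b→2 (≡12 mod 10), so (5,12,11)→(5,2,4)
flip: (5,2,4)→(4,-2,5)
reduced (well bottom): (4,-2,5) with a≤c, −a<b≤a
well minimum = a = 4

4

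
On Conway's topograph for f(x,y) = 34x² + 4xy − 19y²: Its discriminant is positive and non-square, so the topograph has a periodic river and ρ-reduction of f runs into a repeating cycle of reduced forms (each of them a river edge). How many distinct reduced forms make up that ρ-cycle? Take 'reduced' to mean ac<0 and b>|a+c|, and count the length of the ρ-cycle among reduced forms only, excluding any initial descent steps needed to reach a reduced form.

D = 2600, ⌊√D⌋ = 50
descent: ρ → (-19,34,19)  [lands on river]
river: ρ → (19,42,-11)
river: ρ → (-11,46,11)
river: ρ → (11,42,-19)
ρ-cycle length = 4 (tail of 1 descent step not counted)

4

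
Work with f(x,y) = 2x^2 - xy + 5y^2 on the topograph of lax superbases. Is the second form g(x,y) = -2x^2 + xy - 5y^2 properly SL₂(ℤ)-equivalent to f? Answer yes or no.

D₁ = -39, D₂ = -39
f: reduced (well bottom): (2,-1,5) with a≤c, −a<b≤a
g is negative-definite; reduce −g:
−g: reduced (well bottom): (2,-1,5) with a≤c, −a<b≤a
flip sign back: reduced form of g is (-2,1,-5)
reduced forms (2, -1, 5) vs (-2, 1, -5) ⇒ inequivalent

no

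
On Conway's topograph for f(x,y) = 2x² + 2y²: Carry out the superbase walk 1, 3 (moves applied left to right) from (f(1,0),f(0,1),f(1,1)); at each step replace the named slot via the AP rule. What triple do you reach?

start (2,2,4) = (f(1,0),f(0,1),f(1,1))
replace slot 1: 2·(2+4) − 2 = 10 → (10,2,4)
replace slot 3: 2·(10+2) − 4 = 20 → (10,2,20)

10,2,20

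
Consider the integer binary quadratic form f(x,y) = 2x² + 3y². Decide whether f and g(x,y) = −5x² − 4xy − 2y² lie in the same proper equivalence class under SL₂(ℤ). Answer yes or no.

D₁ = -24, D₂ = -24
f: reduced (well bottom): (2,0,3) with a≤c, −a<b≤a
g is negative-definite; reduce −g:
−g: flip: (5,4,2)→(2,-4,5)
−g: translate: b→0 (≡-4 mod 4), so (2,-4,5)→(2,0,3)
−g: reduced (well bottom): (2,0,3) with a≤c, −a<b≤a
flip sign back: reduced form of g is (-2,0,-3)
reduced forms (2, 0, 3) vs (-2, 0, -3) ⇒ inequivalent

no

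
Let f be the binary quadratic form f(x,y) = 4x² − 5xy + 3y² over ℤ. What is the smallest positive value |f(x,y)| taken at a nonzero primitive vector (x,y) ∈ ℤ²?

translate: b→3 (≡-5 mod 8), so (4,-5,3)→(4,3,2)
flip: (4,3,2)→(2,-3,4)
translate: b→1 (≡-3 mod 4), so (2,-3,4)→(2,1,3)
reduced (well bottom): (2,1,3) with a≤c, −a<b≤a
well minimum = a = 2

2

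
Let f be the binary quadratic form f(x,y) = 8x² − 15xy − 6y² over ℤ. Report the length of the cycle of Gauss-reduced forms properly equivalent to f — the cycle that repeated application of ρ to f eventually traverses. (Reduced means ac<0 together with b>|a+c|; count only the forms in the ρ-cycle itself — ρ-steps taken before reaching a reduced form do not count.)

D = 417, ⌊√D⌋ = 20
descent: ρ → (-6,15,8)  [lands on river]
river: ρ → (8,17,-4)
river: ρ → (-4,15,12)
river: ρ → (12,9,-7)
river: ρ → (-7,19,2)
river: ρ → (2,17,-16)
river: ρ → (-16,15,3)
river: ρ → (3,15,-16)
river: ρ → (-16,17,2)
river: ρ → (2,19,-7)
river: ρ → (-7,9,12)
river: ρ → (12,15,-4)
river: ρ → (-4,17,8)
river: ρ → (8,15,-6)
river: ρ → (-6,9,14)
river: ρ → (14,19,-1)
river: ρ → (-1,19,14)
river: ρ → (14,9,-6)
ρ-cycle length = 18 (tail of 1 descent step not counted)

18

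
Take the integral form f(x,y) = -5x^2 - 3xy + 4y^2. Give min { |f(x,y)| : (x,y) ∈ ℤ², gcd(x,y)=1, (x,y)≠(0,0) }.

descent: ρ → (4,3,-5)  [lands on river]
river: ρ → (-5,7,2)
river: ρ → (2,9,-1)
river: ρ → (-1,9,2)
river: ρ → (2,7,-5)
river: ρ → (-5,3,4)
river: ρ → (4,5,-4)
river: ρ → (-4,3,5)
river: ρ → (5,7,-2)
river: ρ → (-2,9,1)
river: ρ → (1,9,-2)
river: ρ → (-2,7,5)
river: ρ → (5,3,-4)
river: ρ → (-4,5,4)
closes: descent 1, river 14
min |a| on river = 1

1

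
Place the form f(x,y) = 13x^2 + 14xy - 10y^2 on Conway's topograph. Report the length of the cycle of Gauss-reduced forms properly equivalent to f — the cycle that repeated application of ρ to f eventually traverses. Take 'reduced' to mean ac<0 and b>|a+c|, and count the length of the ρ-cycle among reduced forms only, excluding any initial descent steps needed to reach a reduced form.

D = 716, ⌊√D⌋ = 26
river: ρ → (-10,26,1)
river: ρ → (1,26,-10)
river: ρ → (-10,14,13)
river: ρ → (13,12,-11)
river: ρ → (-11,10,14)
river: ρ → (14,18,-7)
river: ρ → (-7,24,5)
river: ρ → (5,26,-2)
river: ρ → (-2,26,5)
river: ρ → (5,24,-7)
river: ρ → (-7,18,14)
river: ρ → (14,10,-11)
river: ρ → (-11,12,13)
river: ρ → (13,14,-10)
ρ-cycle length = 14 (tail of 0 descent steps not counted)

14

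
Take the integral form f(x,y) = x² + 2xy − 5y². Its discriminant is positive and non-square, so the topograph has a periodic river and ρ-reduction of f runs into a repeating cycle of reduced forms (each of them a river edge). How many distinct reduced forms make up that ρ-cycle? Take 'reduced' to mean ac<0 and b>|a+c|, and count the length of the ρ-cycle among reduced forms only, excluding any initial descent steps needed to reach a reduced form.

D = 24, ⌊√D⌋ = 4
descent: ρ → (-5,-2,1)
descent: ρ → (1,4,-2)  [lands on river]
river: ρ → (-2,4,1)
ρ-cycle length = 2 (tail of 2 descent steps not counted)

2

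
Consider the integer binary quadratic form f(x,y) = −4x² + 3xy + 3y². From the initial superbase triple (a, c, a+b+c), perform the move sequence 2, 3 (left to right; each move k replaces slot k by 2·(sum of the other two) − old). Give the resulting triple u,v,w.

start (-4,3,2) = (f(1,0),f(0,1),f(1,1))
replace slot 2: 2·((-4)+2) − 3 = -7 → (-4,-7,2)
replace slot 3: 2·((-4)+(-7)) − 2 = -24 → (-4,-7,-24)

-4,-7,-24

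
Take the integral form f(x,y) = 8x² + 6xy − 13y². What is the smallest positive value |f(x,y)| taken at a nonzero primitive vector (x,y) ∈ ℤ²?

river: ρ → (-13,20,1)
river: ρ → (1,20,-13)
river: ρ → (-13,6,8)
river: ρ → (8,10,-11)
river: ρ → (-11,12,7)
river: ρ → (7,16,-7)
river: ρ → (-7,12,11)
river: ρ → (11,10,-8)
river: ρ → (-8,6,13)
river: ρ → (13,20,-1)
river: ρ → (-1,20,13)
river: ρ → (13,6,-8)
river: ρ → (-8,10,11)
river: ρ → (11,12,-7)
river: ρ → (-7,16,7)
river: ρ → (7,12,-11)
river: ρ → (-11,10,8)
river: ρ → (8,6,-13)
closes: descent 0, river 18
min |a| on river = 1

1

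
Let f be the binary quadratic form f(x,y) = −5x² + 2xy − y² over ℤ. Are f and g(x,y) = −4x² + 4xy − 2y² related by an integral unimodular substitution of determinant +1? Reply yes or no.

D₁ = -16, D₂ = -16
f is negative-definite; reduce −f:
−f: flip: (5,-2,1)→(1,2,5)
−f: translate: b→0 (≡2 mod 2), so (1,2,5)→(1,0,4)
−f: reduced (well bottom): (1,0,4) with a≤c, −a<b≤a
flip sign back: reduced form of f is (-1,0,-4)
g is negative-definite; reduce −g:
−g: translate: b→4 (≡-4 mod 8), so (4,-4,2)→(4,4,2)
−g: flip: (4,4,2)→(2,-4,4)
−g: translate: b→0 (≡-4 mod 4), so (2,-4,4)→(2,0,2)
−g: reduced (well bottom): (2,0,2) with a≤c, −a<b≤a
flip sign back: reduced form of g is (-2,0,-2)
reduced forms (-1, 0, -4) vs (-2, 0, -2) ⇒ inequivalent

no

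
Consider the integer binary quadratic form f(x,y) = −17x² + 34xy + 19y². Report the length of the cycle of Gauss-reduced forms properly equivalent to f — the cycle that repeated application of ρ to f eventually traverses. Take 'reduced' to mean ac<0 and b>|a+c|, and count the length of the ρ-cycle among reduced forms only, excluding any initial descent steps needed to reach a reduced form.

D = 2448, ⌊√D⌋ = 49
river: ρ → (19,42,-9)
river: ρ → (-9,48,4)
river: ρ → (4,48,-9)
river: ρ → (-9,42,19)
river: ρ → (19,34,-17)
river: ρ → (-17,34,19)
ρ-cycle length = 6 (tail of 0 descent steps not counted)

6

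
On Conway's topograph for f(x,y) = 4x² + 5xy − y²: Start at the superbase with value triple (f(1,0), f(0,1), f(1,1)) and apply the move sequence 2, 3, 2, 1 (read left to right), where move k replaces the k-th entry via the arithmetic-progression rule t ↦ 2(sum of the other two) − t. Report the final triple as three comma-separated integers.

start (4,-1,8) = (f(1,0),f(0,1),f(1,1))
replace slot 2: 2·(4+8) − (-1) = 25 → (4,25,8)
replace slot 3: 2·(4+25) − 8 = 50 → (4,25,50)
replace slot 2: 2·(4+50) − 25 = 83 → (4,83,50)
replace slot 1: 2·(83+50) − 4 = 262 → (262,83,50)

262,83,50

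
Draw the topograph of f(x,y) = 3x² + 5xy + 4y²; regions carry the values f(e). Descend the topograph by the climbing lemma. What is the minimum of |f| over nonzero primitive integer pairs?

translate: b→-1 (≡5 mod 6), so (3,5,4)→(3,-1,2)
flip: (3,-1,2)→(2,1,3)
reduced (well bottom): (2,1,3) with a≤c, −a<b≤a
well minimum = a = 2

2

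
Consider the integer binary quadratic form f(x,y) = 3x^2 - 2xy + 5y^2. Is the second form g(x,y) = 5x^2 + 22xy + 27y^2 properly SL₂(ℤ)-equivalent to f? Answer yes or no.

D₁ = -56, D₂ = -56
f: reduced (well bottom): (3,-2,5) with a≤c, −a<b≤a
g: translate: b→2 (≡22 mod 10), so (5,22,27)→(5,2,3)
g: flip: (5,2,3)→(3,-2,5)
g: reduced (well bottom): (3,-2,5) with a≤c, −a<b≤a
reduced forms (3, -2, 5) vs (3, -2, 5) ⇒ equivalent

yes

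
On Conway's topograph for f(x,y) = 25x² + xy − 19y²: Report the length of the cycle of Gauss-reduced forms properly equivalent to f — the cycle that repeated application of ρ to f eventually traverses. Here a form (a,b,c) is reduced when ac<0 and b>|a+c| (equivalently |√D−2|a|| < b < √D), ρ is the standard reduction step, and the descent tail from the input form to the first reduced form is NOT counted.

D = 1901, ⌊√D⌋ = 43
descent: ρ → (-19,37,7)  [lands on river]
river: ρ → (7,33,-29)
river: ρ → (-29,25,11)
river: ρ → (11,41,-5)
river: ρ → (-5,39,19)
river: ρ → (19,37,-7)
river: ρ → (-7,33,29)
river: ρ → (29,25,-11)
river: ρ → (-11,41,5)
river: ρ → (5,39,-19)
ρ-cycle length = 10 (tail of 1 descent step not counted)

10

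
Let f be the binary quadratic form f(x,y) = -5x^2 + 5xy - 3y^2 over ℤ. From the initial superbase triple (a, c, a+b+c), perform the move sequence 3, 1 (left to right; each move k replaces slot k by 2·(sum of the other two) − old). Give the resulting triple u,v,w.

start (-5,-3,-3) = (f(1,0),f(0,1),f(1,1))
replace slot 3: 2·((-5)+(-3)) − (-3) = -13 → (-5,-3,-13)
replace slot 1: 2·((-3)+(-13)) − (-5) = -27 → (-27,-3,-13)

-27,-3,-13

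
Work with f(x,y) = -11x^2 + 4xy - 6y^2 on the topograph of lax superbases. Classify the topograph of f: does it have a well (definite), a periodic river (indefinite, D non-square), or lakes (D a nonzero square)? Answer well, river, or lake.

D = b²−4ac = 4² − 4·(-11)·(-6) = -248
D < 0 ⇒ definite ⇒ every region one sign ⇒ single well

well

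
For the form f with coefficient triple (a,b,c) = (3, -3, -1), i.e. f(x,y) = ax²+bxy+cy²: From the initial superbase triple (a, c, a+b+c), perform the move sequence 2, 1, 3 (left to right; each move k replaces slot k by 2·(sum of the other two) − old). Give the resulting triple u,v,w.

start (3,-1,-1) = (f(1,0),f(0,1),f(1,1))
replace slot 2: 2·(3+(-1)) − (-1) = 5 → (3,5,-1)
replace slot 1: 2·(5+(-1)) − 3 = 5 → (5,5,-1)
replace slot 3: 2·(5+5) − (-1) = 21 → (5,5,21)

5,5,21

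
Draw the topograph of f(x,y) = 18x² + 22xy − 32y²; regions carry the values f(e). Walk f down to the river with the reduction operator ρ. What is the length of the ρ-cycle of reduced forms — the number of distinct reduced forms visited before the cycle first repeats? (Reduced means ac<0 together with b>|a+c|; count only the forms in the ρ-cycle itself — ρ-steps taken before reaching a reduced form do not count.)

D = 2788, ⌊√D⌋ = 52
river: ρ → (-32,42,8)
river: ρ → (8,38,-42)
river: ρ → (-42,46,4)
river: ρ → (4,50,-18)
river: ρ → (-18,22,32)
river: ρ → (32,42,-8)
river: ρ → (-8,38,42)
river: ρ → (42,46,-4)
river: ρ → (-4,50,18)
river: ρ → (18,22,-32)
ρ-cycle length = 10 (tail of 0 descent steps not counted)

10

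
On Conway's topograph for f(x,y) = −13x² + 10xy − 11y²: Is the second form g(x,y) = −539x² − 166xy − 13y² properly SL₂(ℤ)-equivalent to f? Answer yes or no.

D₁ = -472, D₂ = -472
f is negative-definite; reduce −f:
−f: flip: (13,-10,11)→(11,10,13)
−f: reduced (well bottom): (11,10,13) with a≤c, −a<b≤a
flip sign back: reduced form of f is (-11,-10,-13)
g is negative-definite; reduce −g:
−g: flip: (539,166,13)→(13,-166,539)
−g: translate: b→-10 (≡-166 mod 26), so (13,-166,539)→(13,-10,11)
−g: flip: (13,-10,11)→(11,10,13)
−g: reduced (well bottom): (11,10,13) with a≤c, −a<b≤a
flip sign back: reduced form of g is (-11,-10,-13)
reduced forms (-11, -10, -13) vs (-11, -10, -13) ⇒ equivalent

yes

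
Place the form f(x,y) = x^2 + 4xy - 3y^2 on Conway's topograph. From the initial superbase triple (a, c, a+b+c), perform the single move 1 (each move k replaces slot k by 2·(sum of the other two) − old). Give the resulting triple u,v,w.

start (1,-3,2) = (f(1,0),f(0,1),f(1,1))
replace slot 1: 2·((-3)+2) − 1 = -3 → (-3,-3,2)

-3,-3,2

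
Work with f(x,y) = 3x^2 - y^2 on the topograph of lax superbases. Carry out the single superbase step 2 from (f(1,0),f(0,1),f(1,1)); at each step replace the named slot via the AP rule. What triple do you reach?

start (3,-1,2) = (f(1,0),f(0,1),f(1,1))
replace slot 2: 2·(3+2) − (-1) = 11 → (3,11,2)

3,11,2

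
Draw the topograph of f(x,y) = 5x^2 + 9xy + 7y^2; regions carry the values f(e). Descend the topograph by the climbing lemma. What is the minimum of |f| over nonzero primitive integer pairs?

translate: b→-1 (≡9 mod 10), so (5,9,7)→(5,-1,3)
flip: (5,-1,3)→(3,1,5)
reduced (well bottom): (3,1,5) with a≤c, −a<b≤a
well minimum = a = 3

3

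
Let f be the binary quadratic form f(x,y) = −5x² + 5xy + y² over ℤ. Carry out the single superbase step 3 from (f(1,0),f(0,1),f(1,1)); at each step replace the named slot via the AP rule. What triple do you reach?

start (-5,1,1) = (f(1,0),f(0,1),f(1,1))
replace slot 3: 2·((-5)+1) − 1 = -9 → (-5,1,-9)

-5,1,-9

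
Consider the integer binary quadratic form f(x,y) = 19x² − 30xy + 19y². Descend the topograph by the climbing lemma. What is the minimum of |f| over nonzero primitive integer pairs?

translate: b→8 (≡-30 mod 38), so (19,-30,19)→(19,8,8)
flip: (19,8,8)→(8,-8,19)
translate: b→8 (≡-8 mod 16), so (8,-8,19)→(8,8,19)
reduced (well bottom): (8,8,19) with a≤c, −a<b≤a
well minimum = a = 8

8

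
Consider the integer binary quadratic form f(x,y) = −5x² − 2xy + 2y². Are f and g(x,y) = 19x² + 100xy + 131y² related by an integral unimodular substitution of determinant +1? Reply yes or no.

D₁ = 44, D₂ = 44
river cycle of f (length 2): (2, 6, -1), (-1, 6, 2)
river cycle of g (length 2): (2, 6, -1), (-1, 6, 2)
cycles coincide ⇒ equivalent

yes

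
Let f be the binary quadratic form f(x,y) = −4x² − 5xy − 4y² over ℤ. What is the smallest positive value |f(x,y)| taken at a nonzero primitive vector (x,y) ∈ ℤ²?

translate: b→-3 (≡5 mod 8), so (4,5,4)→(4,-3,3)
flip: (4,-3,3)→(3,3,4)
reduced (well bottom): (3,3,4) with a≤c, −a<b≤a
well minimum |f| = |-3| = 3 (negative-definite)

3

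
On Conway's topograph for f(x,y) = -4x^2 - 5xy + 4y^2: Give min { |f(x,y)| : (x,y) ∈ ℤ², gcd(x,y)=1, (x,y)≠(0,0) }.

descent: ρ → (4,5,-4)  [lands on river]
river: ρ → (-4,3,5)
river: ρ → (5,7,-2)
river: ρ → (-2,9,1)
river: ρ → (1,9,-2)
river: ρ → (-2,7,5)
river: ρ → (5,3,-4)
river: ρ → (-4,5,4)
river: ρ → (4,3,-5)
river: ρ → (-5,7,2)
river: ρ → (2,9,-1)
river: ρ → (-1,9,2)
river: ρ → (2,7,-5)
river: ρ → (-5,3,4)
closes: descent 1, river 14
min |a| on river = 1

1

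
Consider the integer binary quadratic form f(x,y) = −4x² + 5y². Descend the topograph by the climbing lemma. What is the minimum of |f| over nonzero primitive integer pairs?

descent: ρ → (5,0,-4)
descent: ρ → (-4,8,1)  [lands on river]
river: ρ → (1,8,-4)
closes: descent 2, river 2
min |a| on river = 1

1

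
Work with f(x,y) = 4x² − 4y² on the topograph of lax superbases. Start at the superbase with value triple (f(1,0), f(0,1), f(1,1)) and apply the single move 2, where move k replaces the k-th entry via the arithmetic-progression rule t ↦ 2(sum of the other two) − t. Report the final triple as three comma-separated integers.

start (4,-4,0) = (f(1,0),f(0,1),f(1,1))
replace slot 2: 2·(4+0) − (-4) = 12 → (4,12,0)

4,12,0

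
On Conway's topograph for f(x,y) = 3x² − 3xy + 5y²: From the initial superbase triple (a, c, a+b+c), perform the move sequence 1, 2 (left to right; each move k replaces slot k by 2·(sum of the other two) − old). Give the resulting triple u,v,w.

start (3,5,5) = (f(1,0),f(0,1),f(1,1))
replace slot 1: 2·(5+5) − 3 = 17 → (17,5,5)
replace slot 2: 2·(17+5) − 5 = 39 → (17,39,5)

17,39,5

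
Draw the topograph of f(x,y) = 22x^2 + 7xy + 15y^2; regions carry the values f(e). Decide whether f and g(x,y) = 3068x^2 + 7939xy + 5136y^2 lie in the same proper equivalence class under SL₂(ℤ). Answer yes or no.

D₁ = -1271, D₂ = -1271
f: flip: (22,7,15)→(15,-7,22)
f: reduced (well bottom): (15,-7,22) with a≤c, −a<b≤a
g: translate: b→1803 (≡7939 mod 6136), so (3068,7939,5136)→(3068,1803,265)
g: flip: (3068,1803,265)→(265,-1803,3068)
g: translate: b→-213 (≡-1803 mod 530), so (265,-1803,3068)→(265,-213,44)
g: flip: (265,-213,44)→(44,213,265)
g: translate: b→37 (≡213 mod 88), so (44,213,265)→(44,37,15)
g: flip: (44,37,15)→(15,-37,44)
g: translate: b→-7 (≡-37 mod 30), so (15,-37,44)→(15,-7,22)
g: reduced (well bottom): (15,-7,22) with a≤c, −a<b≤a
reduced forms (15, -7, 22) vs (15, -7, 22) ⇒ equivalent

yes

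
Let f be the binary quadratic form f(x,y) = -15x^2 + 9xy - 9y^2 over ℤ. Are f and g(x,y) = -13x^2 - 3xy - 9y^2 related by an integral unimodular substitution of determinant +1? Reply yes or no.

D₁ = -459, D₂ = -459
f is negative-definite; reduce −f:
−f: flip: (15,-9,9)→(9,9,15)
−f: reduced (well bottom): (9,9,15) with a≤c, −a<b≤a
flip sign back: reduced form of f is (-9,-9,-15)
g is negative-definite; reduce −g:
−g: flip: (13,3,9)→(9,-3,13)
−g: reduced (well bottom): (9,-3,13) with a≤c, −a<b≤a
flip sign back: reduced form of g is (-9,3,-13)
reduced forms (-9, -9, -15) vs (-9, 3, -13) ⇒ inequivalent

no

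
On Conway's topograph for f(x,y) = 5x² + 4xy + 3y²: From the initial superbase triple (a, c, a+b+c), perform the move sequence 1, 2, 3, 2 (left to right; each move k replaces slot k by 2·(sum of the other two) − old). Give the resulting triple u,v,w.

start (5,3,12) = (f(1,0),f(0,1),f(1,1))
replace slot 1: 2·(3+12) − 5 = 25 → (25,3,12)
replace slot 2: 2·(25+12) − 3 = 71 → (25,71,12)
replace slot 3: 2·(25+71) − 12 = 180 → (25,71,180)
replace slot 2: 2·(25+180) − 71 = 339 → (25,339,180)

25,339,180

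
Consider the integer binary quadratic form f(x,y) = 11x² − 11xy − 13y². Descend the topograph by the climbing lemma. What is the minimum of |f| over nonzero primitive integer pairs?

descent: ρ → (-13,11,11)  [lands on river]
river: ρ → (11,11,-13)
river: ρ → (-13,15,9)
river: ρ → (9,21,-7)
river: ρ → (-7,21,9)
river: ρ → (9,15,-13)
closes: descent 1, river 6
min |a| on river = 7

7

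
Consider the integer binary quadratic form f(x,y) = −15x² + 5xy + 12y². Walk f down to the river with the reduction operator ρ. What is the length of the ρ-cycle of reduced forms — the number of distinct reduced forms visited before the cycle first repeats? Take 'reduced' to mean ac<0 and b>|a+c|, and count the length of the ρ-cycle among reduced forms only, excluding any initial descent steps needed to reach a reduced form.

D = 745, ⌊√D⌋ = 27
river: ρ → (12,19,-8)
river: ρ → (-8,13,18)
river: ρ → (18,23,-3)
river: ρ → (-3,25,10)
river: ρ → (10,15,-13)
river: ρ → (-13,11,12)
river: ρ → (12,13,-12)
river: ρ → (-12,11,13)
river: ρ → (13,15,-10)
river: ρ → (-10,25,3)
river: ρ → (3,23,-18)
river: ρ → (-18,13,8)
river: ρ → (8,19,-12)
river: ρ → (-12,5,15)
river: ρ → (15,25,-2)
river: ρ → (-2,27,2)
river: ρ → (2,25,-15)
river: ρ → (-15,5,12)
ρ-cycle length = 18 (tail of 0 descent steps not counted)

18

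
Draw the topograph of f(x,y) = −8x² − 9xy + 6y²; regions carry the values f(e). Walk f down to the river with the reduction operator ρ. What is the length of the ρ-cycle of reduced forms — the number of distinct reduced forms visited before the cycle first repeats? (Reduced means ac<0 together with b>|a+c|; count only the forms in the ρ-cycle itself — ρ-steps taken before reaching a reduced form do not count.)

D = 273, ⌊√D⌋ = 16
descent: ρ → (6,9,-8)  [lands on river]
river: ρ → (-8,7,7)
river: ρ → (7,7,-8)
river: ρ → (-8,9,6)
river: ρ → (6,15,-2)
river: ρ → (-2,13,13)
river: ρ → (13,13,-2)
river: ρ → (-2,15,6)
ρ-cycle length = 8 (tail of 1 descent step not counted)

8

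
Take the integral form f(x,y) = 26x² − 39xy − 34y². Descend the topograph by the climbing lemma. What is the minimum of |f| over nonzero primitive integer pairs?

descent: ρ → (-34,39,26)  [lands on river]
river: ρ → (26,65,-8)
river: ρ → (-8,63,34)
river: ρ → (34,5,-37)
river: ρ → (-37,69,2)
river: ρ → (2,71,-2)
river: ρ → (-2,69,37)
river: ρ → (37,5,-34)
river: ρ → (-34,63,8)
river: ρ → (8,65,-26)
river: ρ → (-26,39,34)
river: ρ → (34,29,-31)
river: ρ → (-31,33,32)
river: ρ → (32,31,-32)
river: ρ → (-32,33,31)
river: ρ → (31,29,-34)
closes: descent 1, river 16
min |a| on river = 2

2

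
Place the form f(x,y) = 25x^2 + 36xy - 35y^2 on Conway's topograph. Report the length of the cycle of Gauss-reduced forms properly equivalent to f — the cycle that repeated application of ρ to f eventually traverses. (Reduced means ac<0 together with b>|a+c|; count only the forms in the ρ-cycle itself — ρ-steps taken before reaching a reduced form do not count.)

D = 4796, ⌊√D⌋ = 69
river: ρ → (-35,34,26)
river: ρ → (26,18,-43)
river: ρ → (-43,68,1)
river: ρ → (1,68,-43)
river: ρ → (-43,18,26)
river: ρ → (26,34,-35)
river: ρ → (-35,36,25)
river: ρ → (25,64,-7)
river: ρ → (-7,62,34)
river: ρ → (34,6,-35)
river: ρ → (-35,64,5)
river: ρ → (5,66,-22)
river: ρ → (-22,66,5)
river: ρ → (5,64,-35)
river: ρ → (-35,6,34)
river: ρ → (34,62,-7)
river: ρ → (-7,64,25)
river: ρ → (25,36,-35)
ρ-cycle length = 18 (tail of 0 descent steps not counted)

18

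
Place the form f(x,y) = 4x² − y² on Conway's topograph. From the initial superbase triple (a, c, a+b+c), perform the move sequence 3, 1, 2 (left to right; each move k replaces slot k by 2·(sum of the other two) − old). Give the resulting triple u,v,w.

start (4,-1,3) = (f(1,0),f(0,1),f(1,1))
replace slot 3: 2·(4+(-1)) − 3 = 3 → (4,-1,3)
replace slot 1: 2·((-1)+3) − 4 = 0 → (0,-1,3)
replace slot 2: 2·(0+3) − (-1) = 7 → (0,7,3)

0,7,3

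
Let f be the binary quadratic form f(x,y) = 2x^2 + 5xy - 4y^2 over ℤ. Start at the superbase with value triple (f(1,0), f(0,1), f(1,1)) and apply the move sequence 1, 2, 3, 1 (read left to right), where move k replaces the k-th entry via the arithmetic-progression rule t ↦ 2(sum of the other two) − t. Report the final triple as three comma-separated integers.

start (2,-4,3) = (f(1,0),f(0,1),f(1,1))
replace slot 1: 2·((-4)+3) − 2 = -4 → (-4,-4,3)
replace slot 2: 2·((-4)+3) − (-4) = 2 → (-4,2,3)
replace slot 3: 2·((-4)+2) − 3 = -7 → (-4,2,-7)
replace slot 1: 2·(2+(-7)) − (-4) = -6 → (-6,2,-7)

-6,2,-7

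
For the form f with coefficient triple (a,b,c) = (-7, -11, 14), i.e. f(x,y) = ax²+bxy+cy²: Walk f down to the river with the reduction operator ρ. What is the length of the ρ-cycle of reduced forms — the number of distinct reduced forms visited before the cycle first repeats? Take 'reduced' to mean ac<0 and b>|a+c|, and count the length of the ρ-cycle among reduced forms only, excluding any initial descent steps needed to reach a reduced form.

D = 513, ⌊√D⌋ = 22
descent: ρ → (14,11,-7)  [lands on river]
river: ρ → (-7,17,8)
river: ρ → (8,15,-9)
river: ρ → (-9,21,2)
river: ρ → (2,19,-19)
river: ρ → (-19,19,2)
river: ρ → (2,21,-9)
river: ρ → (-9,15,8)
river: ρ → (8,17,-7)
river: ρ → (-7,11,14)
river: ρ → (14,17,-4)
river: ρ → (-4,15,18)
river: ρ → (18,21,-1)
river: ρ → (-1,21,18)
river: ρ → (18,15,-4)
river: ρ → (-4,17,14)
ρ-cycle length = 16 (tail of 1 descent step not counted)

16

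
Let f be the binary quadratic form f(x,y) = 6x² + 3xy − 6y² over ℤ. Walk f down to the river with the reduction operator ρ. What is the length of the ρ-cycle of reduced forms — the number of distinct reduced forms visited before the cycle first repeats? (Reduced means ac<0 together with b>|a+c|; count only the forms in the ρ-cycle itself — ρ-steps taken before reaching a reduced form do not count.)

D = 153, ⌊√D⌋ = 12
river: ρ → (-6,9,3)
river: ρ → (3,9,-6)
river: ρ → (-6,3,6)
river: ρ → (6,9,-3)
river: ρ → (-3,9,6)
river: ρ → (6,3,-6)
ρ-cycle length = 6 (tail of 0 descent steps not counted)

6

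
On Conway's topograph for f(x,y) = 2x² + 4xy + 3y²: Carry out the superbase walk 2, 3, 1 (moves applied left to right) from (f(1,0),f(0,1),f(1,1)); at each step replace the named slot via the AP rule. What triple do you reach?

start (2,3,9) = (f(1,0),f(0,1),f(1,1))
replace slot 2: 2·(2+9) − 3 = 19 → (2,19,9)
replace slot 3: 2·(2+19) − 9 = 33 → (2,19,33)
replace slot 1: 2·(19+33) − 2 = 102 → (102,19,33)

102,19,33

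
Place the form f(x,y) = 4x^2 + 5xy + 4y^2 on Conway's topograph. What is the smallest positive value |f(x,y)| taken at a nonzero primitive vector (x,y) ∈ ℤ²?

translate: b→-3 (≡5 mod 8), so (4,5,4)→(4,-3,3)
flip: (4,-3,3)→(3,3,4)
reduced (well bottom): (3,3,4) with a≤c, −a<b≤a
well minimum = a = 3

3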